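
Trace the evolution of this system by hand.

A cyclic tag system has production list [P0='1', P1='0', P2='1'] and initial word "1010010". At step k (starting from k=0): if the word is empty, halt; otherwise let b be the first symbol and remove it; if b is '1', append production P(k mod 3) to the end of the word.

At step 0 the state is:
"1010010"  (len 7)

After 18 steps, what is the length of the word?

k=0  "1010010"  (len 7)
k=1  "0100101"  (len 7)
k=2  "100101"  (len 6)
k=3  "001011"  (len 6)
k=4  "01011"  (len 5)
k=5  "1011"  (len 4)
k=6  "0111"  (len 4)
k=7  "111"  (len 3)
k=8  "110"  (len 3)
k=9  "101"  (len 3)
k=10  "011"  (len 3)
k=11  "11"  (len 2)
k=12  "11"  (len 2)
k=13  "11"  (len 2)
k=14  "10"  (len 2)
k=15  "01"  (len 2)
k=16  "1"  (len 1)
k=17  "0"  (len 1)
k=18  (halted — word empty)

0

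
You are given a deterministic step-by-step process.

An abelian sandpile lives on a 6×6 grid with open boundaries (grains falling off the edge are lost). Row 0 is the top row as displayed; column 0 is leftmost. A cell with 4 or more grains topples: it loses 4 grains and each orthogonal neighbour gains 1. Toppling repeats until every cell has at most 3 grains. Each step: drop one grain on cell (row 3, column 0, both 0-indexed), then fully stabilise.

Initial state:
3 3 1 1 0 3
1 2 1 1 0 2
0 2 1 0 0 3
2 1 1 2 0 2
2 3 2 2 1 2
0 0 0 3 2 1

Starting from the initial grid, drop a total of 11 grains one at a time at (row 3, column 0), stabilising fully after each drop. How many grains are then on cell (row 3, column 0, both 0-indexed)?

t=0: 3 3 1 1 0 3
1 2 1 1 0 2
0 2 1 0 0 3
2 1 1 2 0 2
2 3 2 2 1 2
0 0 0 3 2 1
t=1: 3 3 1 1 0 3
1 2 1 1 0 2
0 2 1 0 0 3
3 1 1 2 0 2
2 3 2 2 1 2
0 0 0 3 2 1
t=2: 3 3 1 1 0 3
1 2 1 1 0 2
1 2 1 0 0 3
0 2 1 2 0 2
3 3 2 2 1 2
0 0 0 3 2 1
t=3: 3 3 1 1 0 3
1 2 1 1 0 2
1 2 1 0 0 3
1 2 1 2 0 2
3 3 2 2 1 2
0 0 0 3 2 1
t=4: 3 3 1 1 0 3
1 2 1 1 0 2
1 2 1 0 0 3
2 2 1 2 0 2
3 3 2 2 1 2
0 0 0 3 2 1
t=5: 3 3 1 1 0 3
1 2 1 1 0 2
1 2 1 0 0 3
3 2 1 2 0 2
3 3 2 2 1 2
0 0 0 3 2 1
t=6: 3 3 1 1 0 3
1 2 1 1 0 2
2 3 1 0 0 3
2 0 2 2 0 2
1 1 3 2 1 2
1 1 0 3 2 1
t=7: 3 3 1 1 0 3
1 2 1 1 0 2
2 3 1 0 0 3
3 0 2 2 0 2
1 1 3 2 1 2
1 1 0 3 2 1
t=8: 3 3 1 1 0 3
1 2 1 1 0 2
3 3 1 0 0 3
0 1 2 2 0 2
2 1 3 2 1 2
1 1 0 3 2 1
t=9: 3 3 1 1 0 3
1 2 1 1 0 2
3 3 1 0 0 3
1 1 2 2 0 2
2 1 3 2 1 2
1 1 0 3 2 1
t=10: 3 3 1 1 0 3
1 2 1 1 0 2
3 3 1 0 0 3
2 1 2 2 0 2
2 1 3 2 1 2
1 1 0 3 2 1
t=11: 3 3 1 1 0 3
1 2 1 1 0 2
3 3 1 0 0 3
3 1 2 2 0 2
2 1 3 2 1 2
1 1 0 3 2 1

3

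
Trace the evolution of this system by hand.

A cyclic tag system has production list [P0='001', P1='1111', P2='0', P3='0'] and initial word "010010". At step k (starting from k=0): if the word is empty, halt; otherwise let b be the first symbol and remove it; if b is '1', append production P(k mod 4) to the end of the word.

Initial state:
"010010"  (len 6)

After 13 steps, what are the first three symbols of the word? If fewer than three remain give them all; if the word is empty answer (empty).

000

k=0  "010010"  (len 6)
k=1  "10010"  (len 5)
k=2  "00101111"  (len 8)
k=3  "0101111"  (len 7)
k=4  "101111"  (len 6)
k=5  "01111001"  (len 8)
k=6  "1111001"  (len 7)
k=7  "1110010"  (len 7)
k=8  "1100100"  (len 7)
k=9  "100100001"  (len 9)
k=10  "001000011111"  (len 12)
k=11  "01000011111"  (len 11)
k=12  "1000011111"  (len 10)
k=13  "000011111001"  (len 12)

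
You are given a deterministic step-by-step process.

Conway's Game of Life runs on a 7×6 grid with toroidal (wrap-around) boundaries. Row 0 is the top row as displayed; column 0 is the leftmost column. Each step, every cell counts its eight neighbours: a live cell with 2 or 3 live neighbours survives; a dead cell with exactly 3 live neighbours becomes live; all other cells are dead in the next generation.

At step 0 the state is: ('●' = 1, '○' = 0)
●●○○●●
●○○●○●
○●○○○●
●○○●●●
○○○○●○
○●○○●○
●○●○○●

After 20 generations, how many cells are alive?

12

gen 0: ●●○○●●
●○○●○●
○●○○○●
●○○●●●
○○○○●○
○●○○●○
●○●○○●
gen 1: ○○●●○○
○○●○○○
○●●●○○
●○○●○○
●○○○○○
●●○●●○
○○●●○○
gen 2: ○●○○○○
○○○○○○
○●○●○○
●○○●○○
●○●●●○
●●○●●●
○○○○○○
gen 3: ○○○○○○
○○●○○○
○○●○○○
●○○○○●
○○○○○○
●●○○○○
○●●○●●
gen 4: ○●●●○○
○○○○○○
○●○○○○
○○○○○○
○●○○○●
●●●○○●
○●●○○●
gen 5: ●●○●○○
○●○○○○
○○○○○○
●○○○○○
○●●○○●
○○○○●●
○○○○●●
gen 6: ●●●○●●
●●●○○○
○○○○○○
●●○○○○
○●○○●●
○○○●○○
○○○●○○
gen 7: ○○○○●●
○○●●○○
○○●○○○
●●○○○●
○●●○●●
○○●●○○
●●○●○●
gen 8: ○●○○○●
○○●●●○
●○●●○○
○○○●●●
○○○○●●
○○○○○○
●●○●○●
gen 9: ○●○○○●
●○○○●●
○●○○○○
●○●○○○
○○○●○●
○○○○○○
○●●○●●
gen 10: ○●●●○○
○●○○●●
○●○○○○
●●●○○○
○○○○○○
●○●●○●
○●●○●●
gen 11: ○○○○○○
○●○●●○
○○○○○●
●●●○○○
○○○●○●
●○●●○●
○○○○○●
gen 12: ○○○○●○
○○○○●○
○○○●●●
●●●○●●
○○○●○●
●○●●○●
●○○○●●
gen 13: ○○○●●○
○○○○○○
○●●○○○
○●●○○○
○○○○○○
○●●●○○
●●○○○○
gen 14: ○○○○○○
○○●●○○
○●●○○○
○●●○○○
○○○●○○
●●●○○○
●●○○●○
gen 15: ○●●●○○
○●●●○○
○○○○○○
○●○●○○
●○○●○○
●○●●○●
●○●○○●
gen 16: ○○○○●○
○●○●○○
○●○●○○
○○●○○○
●○○●○●
○○●●○○
○○○○○●
gen 17: ○○○○●○
○○○●●○
○●○●○○
●●●●●○
○●○●●○
●○●●○●
○○○●●○
gen 18: ○○○○○●
○○●●●○
●●○○○●
●○○○○●
○○○○○○
●●○○○●
○○●○○○
gen 19: ○○●○●○
○●●●●○
○●●●○○
○●○○○●
○●○○○○
●●○○○○
○●○○○●
gen 20: ●○○○●●
○○○○●○
○○○○○○
○●○○○○
○●●○○○
○●●○○○
○●●○○●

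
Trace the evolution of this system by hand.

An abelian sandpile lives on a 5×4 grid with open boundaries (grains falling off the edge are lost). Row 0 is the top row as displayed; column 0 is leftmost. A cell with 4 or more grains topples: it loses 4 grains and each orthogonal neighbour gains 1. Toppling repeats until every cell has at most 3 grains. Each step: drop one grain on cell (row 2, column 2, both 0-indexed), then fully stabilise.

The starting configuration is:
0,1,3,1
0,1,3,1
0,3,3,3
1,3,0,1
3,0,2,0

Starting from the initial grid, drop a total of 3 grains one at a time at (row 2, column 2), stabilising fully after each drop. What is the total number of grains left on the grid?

30

step 0: 0,1,3,1
0,1,3,1
0,3,3,3
1,3,0,1
3,0,2,0
step 1: 0,2,0,2
0,3,1,3
1,1,3,0
2,0,2,2
3,1,2,0
step 2: 0,2,0,2
0,3,2,3
1,2,0,1
2,0,3,2
3,1,2,0
step 3: 0,2,0,2
0,3,2,3
1,2,1,1
2,0,3,2
3,1,2,0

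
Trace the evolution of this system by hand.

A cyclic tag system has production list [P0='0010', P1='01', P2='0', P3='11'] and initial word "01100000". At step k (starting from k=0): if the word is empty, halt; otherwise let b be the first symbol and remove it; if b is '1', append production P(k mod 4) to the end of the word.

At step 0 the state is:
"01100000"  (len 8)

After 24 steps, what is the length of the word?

2

t=0: "01100000"  (len 8)
t=1: "1100000"  (len 7)
t=2: "10000001"  (len 8)
t=3: "00000010"  (len 8)
t=4: "0000010"  (len 7)
t=5: "000010"  (len 6)
t=6: "00010"  (len 5)
t=7: "0010"  (len 4)
t=8: "010"  (len 3)
t=9: "10"  (len 2)
t=10: "001"  (len 3)
t=11: "01"  (len 2)
t=12: "1"  (len 1)
t=13: "0010"  (len 4)
t=14: "010"  (len 3)
t=15: "10"  (len 2)
t=16: "011"  (len 3)
t=17: "11"  (len 2)
t=18: "101"  (len 3)
t=19: "010"  (len 3)
t=20: "10"  (len 2)
t=21: "00010"  (len 5)
t=22: "0010"  (len 4)
t=23: "010"  (len 3)
t=24: "10"  (len 2)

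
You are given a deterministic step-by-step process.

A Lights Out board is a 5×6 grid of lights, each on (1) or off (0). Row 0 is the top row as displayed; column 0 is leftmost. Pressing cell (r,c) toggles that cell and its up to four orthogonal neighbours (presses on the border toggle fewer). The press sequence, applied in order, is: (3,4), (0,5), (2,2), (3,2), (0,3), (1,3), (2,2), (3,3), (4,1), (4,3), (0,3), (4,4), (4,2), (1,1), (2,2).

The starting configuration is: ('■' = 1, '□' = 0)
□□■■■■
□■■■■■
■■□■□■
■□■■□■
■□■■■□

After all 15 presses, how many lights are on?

t=0: □□■■■■
□■■■■■
■■□■□■
■□■■□■
■□■■■□
t=1: □□■■■■
□■■■■■
■■□■■■
■□■□■□
■□■■□□
t=2: □□■■□□
□■■■■□
■■□■■■
■□■□■□
■□■■□□
t=3: □□■■□□
□■□■■□
■□■□■■
■□□□■□
■□■■□□
t=4: □□■■□□
□■□■■□
■□□□■■
■■■■■□
■□□■□□
t=5: □□□□■□
□■□□■□
■□□□■■
■■■■■□
■□□■□□
t=6: □□□■■□
□■■■□□
■□□■■■
■■■■■□
■□□■□□
t=7: □□□■■□
□■□■□□
■■■□■■
■■□■■□
■□□■□□
t=8: □□□■■□
□■□■□□
■■■■■■
■■■□□□
■□□□□□
t=9: □□□■■□
□■□■□□
■■■■■■
■□■□□□
□■■□□□
t=10: □□□■■□
□■□■□□
■■■■■■
■□■■□□
□■□■■□
t=11: □□■□□□
□■□□□□
■■■■■■
■□■■□□
□■□■■□
t=12: □□■□□□
□■□□□□
■■■■■■
■□■■■□
□■□□□■
t=13: □□■□□□
□■□□□□
■■■■■■
■□□■■□
□□■■□■
t=14: □■■□□□
■□■□□□
■□■■■■
■□□■■□
□□■■□■
t=15: □■■□□□
■□□□□□
■■□□■■
■□■■■□
□□■■□■

14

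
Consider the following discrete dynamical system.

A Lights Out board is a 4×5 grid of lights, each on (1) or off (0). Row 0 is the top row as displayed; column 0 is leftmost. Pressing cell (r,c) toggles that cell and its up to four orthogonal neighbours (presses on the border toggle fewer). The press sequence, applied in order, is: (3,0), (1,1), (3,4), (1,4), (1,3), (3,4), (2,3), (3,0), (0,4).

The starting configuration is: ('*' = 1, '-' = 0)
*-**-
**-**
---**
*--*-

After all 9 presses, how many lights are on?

9

gen 0: *-**-
**-**
---**
*--*-
gen 1: *-**-
**-**
*--**
-*-*-
gen 2: ****-
--***
**-**
-*-*-
gen 3: ****-
--***
**-*-
-*--*
gen 4: *****
--*--
**-**
-*--*
gen 5: ***-*
---**
**--*
-*--*
gen 6: ***-*
---**
**---
-*-*-
gen 7: ***-*
----*
*****
-*---
gen 8: ***-*
----*
-****
*----
gen 9: ****-
-----
-****
*----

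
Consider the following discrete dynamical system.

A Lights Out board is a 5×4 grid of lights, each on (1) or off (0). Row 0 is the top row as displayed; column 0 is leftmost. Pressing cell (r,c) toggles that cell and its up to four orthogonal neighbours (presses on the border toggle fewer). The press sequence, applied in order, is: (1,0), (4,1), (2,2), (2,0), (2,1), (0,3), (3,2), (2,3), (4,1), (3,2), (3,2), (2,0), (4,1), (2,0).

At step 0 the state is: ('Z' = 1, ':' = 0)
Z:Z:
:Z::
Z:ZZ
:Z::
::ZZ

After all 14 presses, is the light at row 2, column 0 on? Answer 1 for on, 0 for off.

0

gen 0: Z:Z:
:Z::
Z:ZZ
:Z::
::ZZ
gen 1: ::Z:
Z:::
::ZZ
:Z::
::ZZ
gen 2: ::Z:
Z:::
::ZZ
::::
ZZ:Z
gen 3: ::Z:
Z:Z:
:Z::
::Z:
ZZ:Z
gen 4: ::Z:
::Z:
Z:::
Z:Z:
ZZ:Z
gen 5: ::Z:
:ZZ:
:ZZ:
ZZZ:
ZZ:Z
gen 6: :::Z
:ZZZ
:ZZ:
ZZZ:
ZZ:Z
gen 7: :::Z
:ZZZ
:Z::
Z::Z
ZZZZ
gen 8: :::Z
:ZZ:
:ZZZ
Z:::
ZZZZ
gen 9: :::Z
:ZZ:
:ZZZ
ZZ::
:::Z
gen 10: :::Z
:ZZ:
:Z:Z
Z:ZZ
::ZZ
gen 11: :::Z
:ZZ:
:ZZZ
ZZ::
:::Z
gen 12: :::Z
ZZZ:
Z:ZZ
:Z::
:::Z
gen 13: :::Z
ZZZ:
Z:ZZ
::::
ZZZZ
gen 14: :::Z
:ZZ:
:ZZZ
Z:::
ZZZZ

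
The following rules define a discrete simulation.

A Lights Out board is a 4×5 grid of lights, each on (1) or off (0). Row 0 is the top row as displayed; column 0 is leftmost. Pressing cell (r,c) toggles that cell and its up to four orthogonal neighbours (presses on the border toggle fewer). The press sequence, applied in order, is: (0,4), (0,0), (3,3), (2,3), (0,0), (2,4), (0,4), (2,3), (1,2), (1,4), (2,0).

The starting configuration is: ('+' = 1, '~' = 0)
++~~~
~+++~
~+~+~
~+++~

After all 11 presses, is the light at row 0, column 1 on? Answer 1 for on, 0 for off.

[0] ++~~~
~+++~
~+~+~
~+++~
[1] ++~++
~++++
~+~+~
~+++~
[2] ~~~++
+++++
~+~+~
~+++~
[3] ~~~++
+++++
~+~~~
~+~~+
[4] ~~~++
+++~+
~++++
~+~++
[5] ++~++
~++~+
~++++
~+~++
[6] ++~++
~++~~
~++~~
~+~+~
[7] ++~~~
~++~+
~++~~
~+~+~
[8] ++~~~
~++++
~+~++
~+~~~
[9] +++~~
~~~~+
~++++
~+~~~
[10] +++~+
~~~+~
~+++~
~+~~~
[11] +++~+
+~~+~
+~++~
++~~~

1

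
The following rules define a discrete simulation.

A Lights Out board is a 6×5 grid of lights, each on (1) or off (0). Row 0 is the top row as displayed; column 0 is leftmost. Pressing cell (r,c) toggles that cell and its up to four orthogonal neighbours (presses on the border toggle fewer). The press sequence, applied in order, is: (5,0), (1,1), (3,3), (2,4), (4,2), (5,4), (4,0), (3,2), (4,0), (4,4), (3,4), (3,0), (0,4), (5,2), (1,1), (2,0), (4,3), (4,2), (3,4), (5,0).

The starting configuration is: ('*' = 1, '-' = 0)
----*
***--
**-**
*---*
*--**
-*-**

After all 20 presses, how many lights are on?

11

k=0  ----*
***--
**-**
*---*
*--**
-*-**
k=1  ----*
***--
**-**
*---*
---**
*--**
k=2  -*--*
-----
*--**
*---*
---**
*--**
k=3  -*--*
-----
*---*
*-**-
----*
*--**
k=4  -*--*
----*
*--*-
*-***
----*
*--**
k=5  -*--*
----*
*--*-
*--**
-****
*-***
k=6  -*--*
----*
*--*-
*--**
-***-
*-*--
k=7  -*--*
----*
*--*-
---**
*-**-
--*--
k=8  -*--*
----*
*-**-
-**-*
*--*-
--*--
k=9  -*--*
----*
*-**-
***-*
-*-*-
*-*--
k=10  -*--*
----*
*-**-
***--
-*--*
*-*-*
k=11  -*--*
----*
*-***
*****
-*---
*-*-*
k=12  -*--*
----*
--***
--***
**---
*-*-*
k=13  -*-*-
-----
--***
--***
**---
*-*-*
k=14  -*-*-
-----
--***
--***
***--
**-**
k=15  ---*-
***--
-****
--***
***--
**-**
k=16  ---*-
-**--
*-***
*-***
***--
**-**
k=17  ---*-
-**--
*-***
*-*-*
**-**
**--*
k=18  ---*-
-**--
*-***
*---*
*-*-*
***-*
k=19  ---*-
-**--
*-**-
*--*-
*-*--
***-*
k=20  ---*-
-**--
*-**-
*--*-
--*--
--*-*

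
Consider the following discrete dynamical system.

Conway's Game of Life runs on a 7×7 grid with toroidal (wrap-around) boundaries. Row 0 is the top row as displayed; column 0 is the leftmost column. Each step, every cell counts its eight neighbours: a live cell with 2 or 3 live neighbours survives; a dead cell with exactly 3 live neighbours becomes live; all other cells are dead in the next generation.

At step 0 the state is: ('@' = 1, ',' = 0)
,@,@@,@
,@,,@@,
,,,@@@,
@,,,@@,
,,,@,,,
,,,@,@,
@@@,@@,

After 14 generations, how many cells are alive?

1

gen 0: ,@,@@,@
,@,,@@,
,,,@@@,
@,,,@@,
,,,@,,,
,,,@,@,
@@@,@@,
gen 1: ,,,,,,@
@,,,,,@
,,,@,,,
,,,,,@@
,,,@,@@
,@,@,@@
@@,,,,,
gen 2: ,@,,,,@
@,,,,,@
@,,,,@,
,,,,,@@
,,@,,,,
,@,,,@,
,@@,,@,
gen 3: ,@@,,@@
,@,,,@,
@,,,,@,
,,,,,@@
,,,,,@@
,@,,,,,
,@@,,@@
gen 4: ,,,,@,,
,@@,@@,
@,,,@@,
@,,,@,,
@,,,,@@
,@@,,,,
,,,,,@@
gen 5: ,,,@@,@
,@,,,,@
@,,,,,,
@@,,@,,
@,,,,@@
,@,,,,,
,,,,,@,
gen 6: @,,,@,@
,,,,,@@
,,,,,,@
,@,,,@,
,,,,,@@
@,,,,@,
,,,,@@,
gen 7: @,,,@,,
,,,,,,,
@,,,,,@
@,,,,@,
@,,,@@,
,,,,,,,
@,,,@,,
gen 8: ,,,,,,,
@,,,,,@
@,,,,,@
@@,,@@,
,,,,@@,
,,,,@@@
,,,,,,,
gen 9: ,,,,,,,
@,,,,,@
,,,,,,,
@@,,@,,
@,,@,,,
,,,,@,@
,,,,,@,
gen 10: ,,,,,,@
,,,,,,,
,@,,,,@
@@,,,,,
@@,@@@@
,,,,@@@
,,,,,@,
gen 11: ,,,,,,,
@,,,,,,
,@,,,,,
,,,,@,,
,@@@,,,
,,,@,,,
,,,,@,,
gen 12: ,,,,,,,
,,,,,,,
,,,,,,,
,@,@,,,
,,@@@,,
,,,@@,,
,,,,,,,
gen 13: ,,,,,,,
,,,,,,,
,,,,,,,
,,,@@,,
,,,,,,,
,,@,@,,
,,,,,,,
gen 14: ,,,,,,,
,,,,,,,
,,,,,,,
,,,,,,,
,,,,@,,
,,,,,,,
,,,,,,,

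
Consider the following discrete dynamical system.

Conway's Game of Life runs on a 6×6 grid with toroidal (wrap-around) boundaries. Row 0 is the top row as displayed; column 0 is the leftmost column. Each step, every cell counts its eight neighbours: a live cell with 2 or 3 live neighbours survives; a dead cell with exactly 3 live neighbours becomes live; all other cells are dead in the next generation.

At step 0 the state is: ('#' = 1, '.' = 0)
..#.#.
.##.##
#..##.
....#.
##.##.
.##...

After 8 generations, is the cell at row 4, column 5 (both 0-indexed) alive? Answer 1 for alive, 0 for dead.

gen 0: ..#.#.
.##.##
#..##.
....#.
##.##.
.##...
gen 1: #...##
###...
###...
###...
##.###
#...##
gen 2: ...##.
..##..
...#.#
....#.
...#..
......
gen 3: ..###.
..#...
..##..
...##.
......
...##.
gen 4: ..#.#.
.#..#.
..#.#.
..###.
......
..#.#.
gen 5: .##.##
.##.##
.##.##
..#.#.
..#.#.
......
gen 6: .##.##
......
......
..#.#.
......
.##.##
gen 7: .##.##
......
......
......
.##.##
.##.##
gen 8: .##.##
......
......
......
.##.##
......

1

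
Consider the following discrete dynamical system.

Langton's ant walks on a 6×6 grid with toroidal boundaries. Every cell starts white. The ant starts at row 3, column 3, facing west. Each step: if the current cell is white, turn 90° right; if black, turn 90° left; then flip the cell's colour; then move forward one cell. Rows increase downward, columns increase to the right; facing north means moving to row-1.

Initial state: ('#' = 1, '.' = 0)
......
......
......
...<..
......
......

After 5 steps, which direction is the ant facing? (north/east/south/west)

south

t=0: ......
......
......
...<..
......
......
t=1: ......
......
...^..
...#..
......
......
t=2: ......
......
...#>.
...#..
......
......
t=3: ......
......
...##.
...#v.
......
......
t=4: ......
......
...##.
...<#.
......
......
t=5: ......
......
...##.
....#.
...v..
......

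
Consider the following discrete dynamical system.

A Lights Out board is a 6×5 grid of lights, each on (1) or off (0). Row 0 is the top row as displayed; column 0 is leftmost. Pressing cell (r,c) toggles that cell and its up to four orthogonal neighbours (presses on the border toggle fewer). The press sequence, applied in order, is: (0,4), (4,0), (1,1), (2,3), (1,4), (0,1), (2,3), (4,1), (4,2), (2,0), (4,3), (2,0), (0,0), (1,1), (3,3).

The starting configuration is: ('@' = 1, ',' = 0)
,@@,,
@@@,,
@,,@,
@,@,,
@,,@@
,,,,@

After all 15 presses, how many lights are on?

17

gen 0: ,@@,,
@@@,,
@,,@,
@,@,,
@,,@@
,,,,@
gen 1: ,@@@@
@@@,@
@,,@,
@,@,,
@,,@@
,,,,@
gen 2: ,@@@@
@@@,@
@,,@,
,,@,,
,@,@@
@,,,@
gen 3: ,,@@@
,,,,@
@@,@,
,,@,,
,@,@@
@,,,@
gen 4: ,,@@@
,,,@@
@@@,@
,,@@,
,@,@@
@,,,@
gen 5: ,,@@,
,,,,,
@@@,,
,,@@,
,@,@@
@,,,@
gen 6: @@,@,
,@,,,
@@@,,
,,@@,
,@,@@
@,,,@
gen 7: @@,@,
,@,@,
@@,@@
,,@,,
,@,@@
@,,,@
gen 8: @@,@,
,@,@,
@@,@@
,@@,,
@,@@@
@@,,@
gen 9: @@,@,
,@,@,
@@,@@
,@,,,
@@,,@
@@@,@
gen 10: @@,@,
@@,@,
,,,@@
@@,,,
@@,,@
@@@,@
gen 11: @@,@,
@@,@,
,,,@@
@@,@,
@@@@,
@@@@@
gen 12: @@,@,
,@,@,
@@,@@
,@,@,
@@@@,
@@@@@
gen 13: ,,,@,
@@,@,
@@,@@
,@,@,
@@@@,
@@@@@
gen 14: ,@,@,
,,@@,
@,,@@
,@,@,
@@@@,
@@@@@
gen 15: ,@,@,
,,@@,
@,,,@
,@@,@
@@@,,
@@@@@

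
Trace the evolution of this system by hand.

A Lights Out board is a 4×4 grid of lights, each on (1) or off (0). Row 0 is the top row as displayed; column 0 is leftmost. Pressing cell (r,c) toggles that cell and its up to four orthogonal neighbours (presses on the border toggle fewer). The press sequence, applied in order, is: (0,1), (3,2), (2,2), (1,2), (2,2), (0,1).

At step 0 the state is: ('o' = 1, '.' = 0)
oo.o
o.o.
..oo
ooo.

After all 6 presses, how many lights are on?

0) oo.o
o.o.
..oo
ooo.
1) ..oo
ooo.
..oo
ooo.
2) ..oo
ooo.
...o
o..o
3) ..oo
oo..
.oo.
o.oo
4) ...o
o.oo
.o..
o.oo
5) ...o
o..o
..oo
o..o
6) oooo
oo.o
..oo
o..o

11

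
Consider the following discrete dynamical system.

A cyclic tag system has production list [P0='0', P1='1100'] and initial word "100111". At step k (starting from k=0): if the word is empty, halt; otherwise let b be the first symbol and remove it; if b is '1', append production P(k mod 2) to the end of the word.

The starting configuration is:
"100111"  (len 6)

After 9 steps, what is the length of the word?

[0] "100111"  (len 6)
[1] "001110"  (len 6)
[2] "01110"  (len 5)
[3] "1110"  (len 4)
[4] "1101100"  (len 7)
[5] "1011000"  (len 7)
[6] "0110001100"  (len 10)
[7] "110001100"  (len 9)
[8] "100011001100"  (len 12)
[9] "000110011000"  (len 12)

12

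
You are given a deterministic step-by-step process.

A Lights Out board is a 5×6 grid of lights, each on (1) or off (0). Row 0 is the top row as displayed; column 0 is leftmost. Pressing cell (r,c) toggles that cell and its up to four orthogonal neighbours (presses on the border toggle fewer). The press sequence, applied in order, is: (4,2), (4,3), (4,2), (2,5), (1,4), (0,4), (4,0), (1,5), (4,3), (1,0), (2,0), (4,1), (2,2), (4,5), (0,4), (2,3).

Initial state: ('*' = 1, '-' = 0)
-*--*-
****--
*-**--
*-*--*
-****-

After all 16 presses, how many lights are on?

[0] -*--*-
****--
*-**--
*-*--*
-****-
[1] -*--*-
****--
*-**--
*----*
----*-
[2] -*--*-
****--
*-**--
*--*-*
--**--
[3] -*--*-
****--
*-**--
*-**-*
-*----
[4] -*--*-
****-*
*-****
*-**--
-*----
[5] -*----
***-*-
*-**-*
*-**--
-*----
[6] -*-***
***---
*-**-*
*-**--
-*----
[7] -*-***
***---
*-**-*
--**--
*-----
[8] -*-**-
***-**
*-**--
--**--
*-----
[9] -*-**-
***-**
*-**--
--*---
*-***-
[10] **-**-
--*-**
--**--
--*---
*-***-
[11] **-**-
*-*-**
****--
*-*---
*-***-
[12] **-**-
*-*-**
****--
***---
-*-**-
[13] **-**-
*---**
*-----
**----
-*-**-
[14] **-**-
*---**
*-----
**---*
-*-*-*
[15] **---*
*----*
*-----
**---*
-*-*-*
[16] **---*
*--*-*
*-***-
**-*-*
-*-*-*

17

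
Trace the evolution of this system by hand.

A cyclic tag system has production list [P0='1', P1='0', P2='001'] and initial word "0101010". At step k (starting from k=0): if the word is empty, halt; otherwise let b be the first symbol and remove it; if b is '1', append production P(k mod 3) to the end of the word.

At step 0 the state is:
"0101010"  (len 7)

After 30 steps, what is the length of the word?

[0] "0101010"  (len 7)
[1] "101010"  (len 6)
[2] "010100"  (len 6)
[3] "10100"  (len 5)
[4] "01001"  (len 5)
[5] "1001"  (len 4)
[6] "001001"  (len 6)
[7] "01001"  (len 5)
[8] "1001"  (len 4)
[9] "001001"  (len 6)
[10] "01001"  (len 5)
[11] "1001"  (len 4)
[12] "001001"  (len 6)
[13] "01001"  (len 5)
[14] "1001"  (len 4)
[15] "001001"  (len 6)
[16] "01001"  (len 5)
[17] "1001"  (len 4)
[18] "001001"  (len 6)
[19] "01001"  (len 5)
[20] "1001"  (len 4)
[21] "001001"  (len 6)
[22] "01001"  (len 5)
[23] "1001"  (len 4)
[24] "001001"  (len 6)
[25] "01001"  (len 5)
[26] "1001"  (len 4)
[27] "001001"  (len 6)
[28] "01001"  (len 5)
[29] "1001"  (len 4)
[30] "001001"  (len 6)

6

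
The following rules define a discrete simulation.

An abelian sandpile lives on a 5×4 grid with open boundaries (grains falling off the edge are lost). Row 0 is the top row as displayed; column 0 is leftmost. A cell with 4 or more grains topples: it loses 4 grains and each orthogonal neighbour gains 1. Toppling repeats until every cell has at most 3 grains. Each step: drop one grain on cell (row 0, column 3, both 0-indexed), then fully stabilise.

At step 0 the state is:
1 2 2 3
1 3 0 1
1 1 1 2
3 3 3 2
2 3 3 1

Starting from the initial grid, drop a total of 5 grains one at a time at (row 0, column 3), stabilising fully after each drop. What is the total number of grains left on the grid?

38

step 0: 1 2 2 3
1 3 0 1
1 1 1 2
3 3 3 2
2 3 3 1
step 1: 1 2 3 0
1 3 0 2
1 1 1 2
3 3 3 2
2 3 3 1
step 2: 1 2 3 1
1 3 0 2
1 1 1 2
3 3 3 2
2 3 3 1
step 3: 1 2 3 2
1 3 0 2
1 1 1 2
3 3 3 2
2 3 3 1
step 4: 1 2 3 3
1 3 0 2
1 1 1 2
3 3 3 2
2 3 3 1
step 5: 1 3 0 1
1 3 1 3
1 1 1 2
3 3 3 2
2 3 3 1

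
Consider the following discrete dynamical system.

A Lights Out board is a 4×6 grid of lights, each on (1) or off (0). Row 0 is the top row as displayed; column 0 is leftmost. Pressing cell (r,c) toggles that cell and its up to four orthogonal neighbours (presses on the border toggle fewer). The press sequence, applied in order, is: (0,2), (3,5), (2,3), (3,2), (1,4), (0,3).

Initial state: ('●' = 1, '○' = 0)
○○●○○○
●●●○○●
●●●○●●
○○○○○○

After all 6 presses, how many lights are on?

t=0: ○○●○○○
●●●○○●
●●●○●●
○○○○○○
t=1: ○●○●○○
●●○○○●
●●●○●●
○○○○○○
t=2: ○●○●○○
●●○○○●
●●●○●○
○○○○●●
t=3: ○●○●○○
●●○●○●
●●○●○○
○○○●●●
t=4: ○●○●○○
●●○●○●
●●●●○○
○●●○●●
t=5: ○●○●●○
●●○○●○
●●●●●○
○●●○●●
t=6: ○●●○○○
●●○●●○
●●●●●○
○●●○●●

15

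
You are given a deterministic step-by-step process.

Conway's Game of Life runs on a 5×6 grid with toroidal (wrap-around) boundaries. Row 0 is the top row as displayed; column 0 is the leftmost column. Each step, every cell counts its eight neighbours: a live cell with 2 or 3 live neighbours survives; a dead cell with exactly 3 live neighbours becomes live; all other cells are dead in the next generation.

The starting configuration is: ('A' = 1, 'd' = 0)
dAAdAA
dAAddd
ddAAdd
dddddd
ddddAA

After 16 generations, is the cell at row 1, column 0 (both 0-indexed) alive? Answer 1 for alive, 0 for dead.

1

gen 0: dAAdAA
dAAddd
ddAAdd
dddddd
ddddAA
gen 1: dAAdAA
AdddAd
dAAAdd
dddAAd
AddAAA
gen 2: dAAddd
AdddAd
dAAddA
AAdddd
AAdddd
gen 3: ddAddA
AddAdA
ddAddA
dddddA
dddddd
gen 4: AdddAA
AAAAdA
dddddA
dddddd
dddddd
gen 5: ddAAAd
dAAAdd
dAAdAA
dddddd
dddddA
gen 6: dAddAd
AddddA
AAddAd
AdddAA
dddAAd
gen 7: AddAAd
ddddAd
dAddAd
AAdddd
AddAdd
gen 8: dddAAd
ddddAd
AAdddA
AAAddA
AdAAAd
gen 9: ddAddd
AddAAd
ddAdAd
dddddd
Addddd
gen 10: dAdAdA
dAAdAA
ddddAA
dddddd
dddddd
gen 11: dAdAdA
dAAddd
AddAAA
dddddd
dddddd
gen 12: AAdddd
dAdddd
AAAAAA
ddddAA
dddddd
gen 13: AAdddd
dddAAd
dAAAdd
dAAddd
AddddA
gen 14: AAddAd
AddAAd
dAddAd
dddAdd
ddAddA
gen 15: AAAdAd
AdAAAd
ddAdAA
ddAAAd
AAAAAA
gen 16: dddddd
Addddd
dddddd
dddddd
dddddd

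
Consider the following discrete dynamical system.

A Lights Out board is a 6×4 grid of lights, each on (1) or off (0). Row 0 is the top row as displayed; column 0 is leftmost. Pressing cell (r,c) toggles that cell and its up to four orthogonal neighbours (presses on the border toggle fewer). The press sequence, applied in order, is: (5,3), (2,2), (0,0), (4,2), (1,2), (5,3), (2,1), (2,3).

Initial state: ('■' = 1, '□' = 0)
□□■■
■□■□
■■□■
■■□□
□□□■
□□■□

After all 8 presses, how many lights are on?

10

[0] □□■■
■□■□
■■□■
■■□□
□□□■
□□■□
[1] □□■■
■□■□
■■□■
■■□□
□□□□
□□□■
[2] □□■■
■□□□
■□■□
■■■□
□□□□
□□□■
[3] ■■■■
□□□□
■□■□
■■■□
□□□□
□□□■
[4] ■■■■
□□□□
■□■□
■■□□
□■■■
□□■■
[5] ■■□■
□■■■
■□□□
■■□□
□■■■
□□■■
[6] ■■□■
□■■■
■□□□
■■□□
□■■□
□□□□
[7] ■■□■
□□■■
□■■□
■□□□
□■■□
□□□□
[8] ■■□■
□□■□
□■□■
■□□■
□■■□
□□□□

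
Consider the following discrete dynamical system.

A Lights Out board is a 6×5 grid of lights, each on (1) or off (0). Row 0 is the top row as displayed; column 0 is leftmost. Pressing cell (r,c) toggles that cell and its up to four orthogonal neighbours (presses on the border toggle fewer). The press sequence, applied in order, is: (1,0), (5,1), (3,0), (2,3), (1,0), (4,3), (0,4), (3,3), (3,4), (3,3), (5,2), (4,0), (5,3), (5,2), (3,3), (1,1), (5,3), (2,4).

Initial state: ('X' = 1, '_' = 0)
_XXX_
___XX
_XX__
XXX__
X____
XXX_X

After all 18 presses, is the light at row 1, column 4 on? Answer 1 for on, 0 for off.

1

step 0: _XXX_
___XX
_XX__
XXX__
X____
XXX_X
step 1: XXXX_
XX_XX
XXX__
XXX__
X____
XXX_X
step 2: XXXX_
XX_XX
XXX__
XXX__
XX___
____X
step 3: XXXX_
XX_XX
_XX__
__X__
_X___
____X
step 4: XXXX_
XX__X
_X_XX
__XX_
_X___
____X
step 5: _XXX_
____X
XX_XX
__XX_
_X___
____X
step 6: _XXX_
____X
XX_XX
__X__
_XXXX
___XX
step 7: _XX_X
_____
XX_XX
__X__
_XXXX
___XX
step 8: _XX_X
_____
XX__X
___XX
_XX_X
___XX
step 9: _XX_X
_____
XX___
_____
_XX__
___XX
step 10: _XX_X
_____
XX_X_
__XXX
_XXX_
___XX
step 11: _XX_X
_____
XX_X_
__XXX
_X_X_
_XX_X
step 12: _XX_X
_____
XX_X_
X_XXX
X__X_
XXX_X
step 13: _XX_X
_____
XX_X_
X_XXX
X____
XX_X_
step 14: _XX_X
_____
XX_X_
X_XXX
X_X__
X_X__
step 15: _XX_X
_____
XX___
X____
X_XX_
X_X__
step 16: __X_X
XXX__
X____
X____
X_XX_
X_X__
step 17: __X_X
XXX__
X____
X____
X_X__
X__XX
step 18: __X_X
XXX_X
X__XX
X___X
X_X__
X__XX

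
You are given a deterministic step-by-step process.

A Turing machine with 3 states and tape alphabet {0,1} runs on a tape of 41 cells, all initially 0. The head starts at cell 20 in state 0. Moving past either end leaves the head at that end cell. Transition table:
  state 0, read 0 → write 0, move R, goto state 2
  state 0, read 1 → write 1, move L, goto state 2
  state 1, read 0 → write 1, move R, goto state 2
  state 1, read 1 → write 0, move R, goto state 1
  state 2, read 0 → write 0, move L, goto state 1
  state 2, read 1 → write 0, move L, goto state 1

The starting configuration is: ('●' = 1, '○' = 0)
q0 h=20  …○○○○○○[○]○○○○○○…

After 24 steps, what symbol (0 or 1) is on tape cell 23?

0) q0 h=20  …○○○○○○[○]○○○○○○…
1) q2 h=21  …○○○○○○[○]○○○○○○…
2) q1 h=20  …○○○○○○[○]○○○○○○…
3) q2 h=21  …○○○○○●[○]○○○○○○…
4) q1 h=20  …○○○○○○[●]○○○○○○…
5) q1 h=21  …○○○○○○[○]○○○○○○…
6) q2 h=22  …○○○○○●[○]○○○○○○…
7) q1 h=21  …○○○○○○[●]○○○○○○…
8) q1 h=22  …○○○○○○[○]○○○○○○…
9) q2 h=23  …○○○○○●[○]○○○○○○…
10) q1 h=22  …○○○○○○[●]○○○○○○…
11) q1 h=23  …○○○○○○[○]○○○○○○…
12) q2 h=24  …○○○○○●[○]○○○○○○…
13) q1 h=23  …○○○○○○[●]○○○○○○…
14) q1 h=24  …○○○○○○[○]○○○○○○…
15) q2 h=25  …○○○○○●[○]○○○○○○…
16) q1 h=24  …○○○○○○[●]○○○○○○…
17) q1 h=25  …○○○○○○[○]○○○○○○…
18) q2 h=26  …○○○○○●[○]○○○○○○…
19) q1 h=25  …○○○○○○[●]○○○○○○…
20) q1 h=26  …○○○○○○[○]○○○○○○…
21) q2 h=27  …○○○○○●[○]○○○○○○…
22) q1 h=26  …○○○○○○[●]○○○○○○…
23) q1 h=27  …○○○○○○[○]○○○○○○…
24) q2 h=28  …○○○○○●[○]○○○○○○…

0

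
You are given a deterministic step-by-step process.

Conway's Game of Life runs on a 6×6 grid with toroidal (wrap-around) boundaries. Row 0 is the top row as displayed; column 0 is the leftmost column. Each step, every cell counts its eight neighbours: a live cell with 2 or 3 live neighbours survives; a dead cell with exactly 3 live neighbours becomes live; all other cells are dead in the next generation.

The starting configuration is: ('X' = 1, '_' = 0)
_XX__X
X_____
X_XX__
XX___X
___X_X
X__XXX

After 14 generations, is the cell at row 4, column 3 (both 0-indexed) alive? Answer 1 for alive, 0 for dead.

1

[0] _XX__X
X_____
X_XX__
XX___X
___X_X
X__XXX
[1] _XXX__
X__X_X
__X___
_X_X_X
_XXX__
_X_X__
[2] _X_X__
X__XX_
_XXX_X
XX_XX_
_X_X__
X___X_
[3] XXXX__
X____X
______
_____X
_X_X__
XX_XX_
[4] ___X__
X_X__X
X____X
______
_X_X_X
____XX
[5] X__X__
XX__XX
XX___X
____XX
X____X
X_XX_X
[6] ___X__
__X_X_
_X____
_X__X_
_X_X__
__XX__
[7] ____X_
__XX__
_XXX__
XX____
_X_XX_
___XX_
[8] __X_X_
_X__X_
X__X__
X___X_
XX_XXX
__X__X
[9] _XX_XX
_XX_XX
XX_XX_
__X___
_XXX__
__X___
[10] ____XX
______
X___X_
X___X_
_X_X__
X___X_
[11] ____XX
____X_
______
XX_XX_
XX_XX_
X__XX_
[12] ______
____XX
___XXX
XX_XX_
______
XXX___
[13] XX___X
___X_X
__X___
X_XX__
___X_X
_X____
[14] _XX_XX
_XX_XX
_XX_X_
_XXXX_
XX_XX_
_XX_XX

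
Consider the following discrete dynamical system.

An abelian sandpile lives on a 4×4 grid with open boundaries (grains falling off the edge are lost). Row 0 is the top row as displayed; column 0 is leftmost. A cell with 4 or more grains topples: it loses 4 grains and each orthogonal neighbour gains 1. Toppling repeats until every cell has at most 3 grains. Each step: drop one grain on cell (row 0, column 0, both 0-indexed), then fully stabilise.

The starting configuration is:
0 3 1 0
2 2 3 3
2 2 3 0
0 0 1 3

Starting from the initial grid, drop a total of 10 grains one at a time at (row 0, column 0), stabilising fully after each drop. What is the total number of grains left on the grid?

k=0  0 3 1 0
2 2 3 3
2 2 3 0
0 0 1 3
k=1  1 3 1 0
2 2 3 3
2 2 3 0
0 0 1 3
k=2  2 3 1 0
2 2 3 3
2 2 3 0
0 0 1 3
k=3  3 3 1 0
2 2 3 3
2 2 3 0
0 0 1 3
k=4  1 0 2 0
3 3 3 3
2 2 3 0
0 0 1 3
k=5  2 0 2 0
3 3 3 3
2 2 3 0
0 0 1 3
k=6  3 0 2 0
3 3 3 3
2 2 3 0
0 0 1 3
k=7  1 2 3 1
2 2 2 0
0 1 1 2
1 1 2 3
k=8  2 2 3 1
2 2 2 0
0 1 1 2
1 1 2 3
k=9  3 2 3 1
2 2 2 0
0 1 1 2
1 1 2 3
k=10  0 3 3 1
3 2 2 0
0 1 1 2
1 1 2 3

25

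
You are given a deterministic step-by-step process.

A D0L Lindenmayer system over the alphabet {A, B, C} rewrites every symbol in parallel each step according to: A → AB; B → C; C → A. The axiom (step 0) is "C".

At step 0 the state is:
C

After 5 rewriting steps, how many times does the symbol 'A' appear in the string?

3

gen 0: C
gen 1: A
gen 2: AB
gen 3: ABC
gen 4: ABCA
gen 5: ABCAAB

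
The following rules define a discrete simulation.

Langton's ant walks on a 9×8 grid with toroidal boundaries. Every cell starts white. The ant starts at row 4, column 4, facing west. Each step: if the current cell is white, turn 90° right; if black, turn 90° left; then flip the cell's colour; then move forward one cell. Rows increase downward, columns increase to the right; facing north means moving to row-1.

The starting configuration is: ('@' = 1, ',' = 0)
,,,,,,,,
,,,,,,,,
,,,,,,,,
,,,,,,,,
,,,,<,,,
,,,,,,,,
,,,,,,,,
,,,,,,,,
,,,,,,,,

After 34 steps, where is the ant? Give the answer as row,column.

5,7

step 0: ,,,,,,,,
,,,,,,,,
,,,,,,,,
,,,,,,,,
,,,,<,,,
,,,,,,,,
,,,,,,,,
,,,,,,,,
,,,,,,,,
step 1: ,,,,,,,,
,,,,,,,,
,,,,,,,,
,,,,^,,,
,,,,@,,,
,,,,,,,,
,,,,,,,,
,,,,,,,,
,,,,,,,,
step 2: ,,,,,,,,
,,,,,,,,
,,,,,,,,
,,,,@>,,
,,,,@,,,
,,,,,,,,
,,,,,,,,
,,,,,,,,
,,,,,,,,
step 3: ,,,,,,,,
,,,,,,,,
,,,,,,,,
,,,,@@,,
,,,,@v,,
,,,,,,,,
,,,,,,,,
,,,,,,,,
,,,,,,,,
step 4: ,,,,,,,,
,,,,,,,,
,,,,,,,,
,,,,@@,,
,,,,<@,,
,,,,,,,,
,,,,,,,,
,,,,,,,,
,,,,,,,,
step 5: ,,,,,,,,
,,,,,,,,
,,,,,,,,
,,,,@@,,
,,,,,@,,
,,,,v,,,
,,,,,,,,
,,,,,,,,
,,,,,,,,
step 6: ,,,,,,,,
,,,,,,,,
,,,,,,,,
,,,,@@,,
,,,,,@,,
,,,<@,,,
,,,,,,,,
,,,,,,,,
,,,,,,,,
step 7: ,,,,,,,,
,,,,,,,,
,,,,,,,,
,,,,@@,,
,,,^,@,,
,,,@@,,,
,,,,,,,,
,,,,,,,,
,,,,,,,,
step 8: ,,,,,,,,
,,,,,,,,
,,,,,,,,
,,,,@@,,
,,,@>@,,
,,,@@,,,
,,,,,,,,
,,,,,,,,
,,,,,,,,
step 9: ,,,,,,,,
,,,,,,,,
,,,,,,,,
,,,,@@,,
,,,@@@,,
,,,@v,,,
,,,,,,,,
,,,,,,,,
,,,,,,,,
step 10: ,,,,,,,,
,,,,,,,,
,,,,,,,,
,,,,@@,,
,,,@@@,,
,,,@,>,,
,,,,,,,,
,,,,,,,,
,,,,,,,,
step 11: ,,,,,,,,
,,,,,,,,
,,,,,,,,
,,,,@@,,
,,,@@@,,
,,,@,@,,
,,,,,v,,
,,,,,,,,
,,,,,,,,
step 12: ,,,,,,,,
,,,,,,,,
,,,,,,,,
,,,,@@,,
,,,@@@,,
,,,@,@,,
,,,,<@,,
,,,,,,,,
,,,,,,,,
step 13: ,,,,,,,,
,,,,,,,,
,,,,,,,,
,,,,@@,,
,,,@@@,,
,,,@^@,,
,,,,@@,,
,,,,,,,,
,,,,,,,,
step 14: ,,,,,,,,
,,,,,,,,
,,,,,,,,
,,,,@@,,
,,,@@@,,
,,,@@>,,
,,,,@@,,
,,,,,,,,
,,,,,,,,
step 15: ,,,,,,,,
,,,,,,,,
,,,,,,,,
,,,,@@,,
,,,@@^,,
,,,@@,,,
,,,,@@,,
,,,,,,,,
,,,,,,,,
step 16: ,,,,,,,,
,,,,,,,,
,,,,,,,,
,,,,@@,,
,,,@<,,,
,,,@@,,,
,,,,@@,,
,,,,,,,,
,,,,,,,,
step 17: ,,,,,,,,
,,,,,,,,
,,,,,,,,
,,,,@@,,
,,,@,,,,
,,,@v,,,
,,,,@@,,
,,,,,,,,
,,,,,,,,
step 18: ,,,,,,,,
,,,,,,,,
,,,,,,,,
,,,,@@,,
,,,@,,,,
,,,@,>,,
,,,,@@,,
,,,,,,,,
,,,,,,,,
step 19: ,,,,,,,,
,,,,,,,,
,,,,,,,,
,,,,@@,,
,,,@,,,,
,,,@,@,,
,,,,@v,,
,,,,,,,,
,,,,,,,,
step 20: ,,,,,,,,
,,,,,,,,
,,,,,,,,
,,,,@@,,
,,,@,,,,
,,,@,@,,
,,,,@,>,
,,,,,,,,
,,,,,,,,
step 21: ,,,,,,,,
,,,,,,,,
,,,,,,,,
,,,,@@,,
,,,@,,,,
,,,@,@,,
,,,,@,@,
,,,,,,v,
,,,,,,,,
step 22: ,,,,,,,,
,,,,,,,,
,,,,,,,,
,,,,@@,,
,,,@,,,,
,,,@,@,,
,,,,@,@,
,,,,,<@,
,,,,,,,,
step 23: ,,,,,,,,
,,,,,,,,
,,,,,,,,
,,,,@@,,
,,,@,,,,
,,,@,@,,
,,,,@^@,
,,,,,@@,
,,,,,,,,
step 24: ,,,,,,,,
,,,,,,,,
,,,,,,,,
,,,,@@,,
,,,@,,,,
,,,@,@,,
,,,,@@>,
,,,,,@@,
,,,,,,,,
step 25: ,,,,,,,,
,,,,,,,,
,,,,,,,,
,,,,@@,,
,,,@,,,,
,,,@,@^,
,,,,@@,,
,,,,,@@,
,,,,,,,,
step 26: ,,,,,,,,
,,,,,,,,
,,,,,,,,
,,,,@@,,
,,,@,,,,
,,,@,@@>
,,,,@@,,
,,,,,@@,
,,,,,,,,
step 27: ,,,,,,,,
,,,,,,,,
,,,,,,,,
,,,,@@,,
,,,@,,,,
,,,@,@@@
,,,,@@,v
,,,,,@@,
,,,,,,,,
step 28: ,,,,,,,,
,,,,,,,,
,,,,,,,,
,,,,@@,,
,,,@,,,,
,,,@,@@@
,,,,@@<@
,,,,,@@,
,,,,,,,,
step 29: ,,,,,,,,
,,,,,,,,
,,,,,,,,
,,,,@@,,
,,,@,,,,
,,,@,@^@
,,,,@@@@
,,,,,@@,
,,,,,,,,
step 30: ,,,,,,,,
,,,,,,,,
,,,,,,,,
,,,,@@,,
,,,@,,,,
,,,@,<,@
,,,,@@@@
,,,,,@@,
,,,,,,,,
step 31: ,,,,,,,,
,,,,,,,,
,,,,,,,,
,,,,@@,,
,,,@,,,,
,,,@,,,@
,,,,@v@@
,,,,,@@,
,,,,,,,,
step 32: ,,,,,,,,
,,,,,,,,
,,,,,,,,
,,,,@@,,
,,,@,,,,
,,,@,,,@
,,,,@,>@
,,,,,@@,
,,,,,,,,
step 33: ,,,,,,,,
,,,,,,,,
,,,,,,,,
,,,,@@,,
,,,@,,,,
,,,@,,^@
,,,,@,,@
,,,,,@@,
,,,,,,,,
step 34: ,,,,,,,,
,,,,,,,,
,,,,,,,,
,,,,@@,,
,,,@,,,,
,,,@,,@>
,,,,@,,@
,,,,,@@,
,,,,,,,,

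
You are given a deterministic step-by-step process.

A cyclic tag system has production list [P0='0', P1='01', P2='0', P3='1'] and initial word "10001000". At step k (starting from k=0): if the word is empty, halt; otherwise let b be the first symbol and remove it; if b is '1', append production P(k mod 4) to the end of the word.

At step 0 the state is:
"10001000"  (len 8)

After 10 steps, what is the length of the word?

0

0) "10001000"  (len 8)
1) "00010000"  (len 8)
2) "0010000"  (len 7)
3) "010000"  (len 6)
4) "10000"  (len 5)
5) "00000"  (len 5)
6) "0000"  (len 4)
7) "000"  (len 3)
8) "00"  (len 2)
9) "0"  (len 1)
10) (halted — word empty)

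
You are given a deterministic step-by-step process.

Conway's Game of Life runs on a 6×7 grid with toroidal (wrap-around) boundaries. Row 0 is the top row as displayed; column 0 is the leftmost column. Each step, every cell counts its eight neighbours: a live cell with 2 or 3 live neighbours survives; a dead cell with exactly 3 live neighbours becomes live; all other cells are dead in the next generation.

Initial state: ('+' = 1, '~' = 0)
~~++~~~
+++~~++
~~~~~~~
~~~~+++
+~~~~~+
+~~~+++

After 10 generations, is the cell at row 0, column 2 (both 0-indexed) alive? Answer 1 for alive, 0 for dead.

1

[0] ~~++~~~
+++~~++
~~~~~~~
~~~~+++
+~~~~~+
+~~~+++
[1] ~~++~~~
++++~~+
~+~~+~~
+~~~~++
~~~~~~~
++~+++~
[2] ~~~~~+~
+~~~+~~
~~~++~~
+~~~~++
~+~~~~~
~+~++~~
[3] ~~~+~+~
~~~+++~
+~~++~~
+~~~+++
~++~+++
~~+~+~~
[4] ~~+~~+~
~~+~~++
+~~~~~~
~~+~~~~
~++~~~~
~++~~~+
[5] +~++~+~
~+~~~++
~+~~~~+
~~+~~~~
+~~+~~~
+~~+~~~
[6] +~++~+~
~+~~++~
~++~~++
+++~~~~
~+++~~~
+~~+~~~
[7] +~++~+~
~~~~~~~
~~~++++
~~~~~~+
~~~+~~~
+~~~~~+
[8] ++~~~~~
~~+~~~~
~~~~+++
~~~+~~+
+~~~~~+
+++++~+
[9] ~~~~~~+
++~~~++
~~~++++
~~~~+~~
~~~~+~~
~~++~+~
[10] ~++~+~~
~~~~~~~
~~~+~~~
~~~~~~~
~~~~++~
~~~+++~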